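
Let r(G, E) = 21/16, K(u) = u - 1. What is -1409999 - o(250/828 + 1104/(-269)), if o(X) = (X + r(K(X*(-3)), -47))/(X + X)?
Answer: -9552598803209/6774896 ≈ -1.4100e+6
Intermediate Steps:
K(u) = -1 + u
r(G, E) = 21/16 (r(G, E) = 21*(1/16) = 21/16)
o(X) = (21/16 + X)/(2*X) (o(X) = (X + 21/16)/(X + X) = (21/16 + X)/((2*X)) = (21/16 + X)*(1/(2*X)) = (21/16 + X)/(2*X))
-1409999 - o(250/828 + 1104/(-269)) = -1409999 - (21 + 16*(250/828 + 1104/(-269)))/(32*(250/828 + 1104/(-269))) = -1409999 - (21 + 16*(250*(1/828) + 1104*(-1/269)))/(32*(250*(1/828) + 1104*(-1/269))) = -1409999 - (21 + 16*(125/414 - 1104/269))/(32*(125/414 - 1104/269)) = -1409999 - (21 + 16*(-423431/111366))/(32*(-423431/111366)) = -1409999 - (-111366)*(21 - 3387448/55683)/(32*423431) = -1409999 - (-111366)*(-2218105)/(32*423431*55683) = -1409999 - 1*2218105/6774896 = -1409999 - 2218105/6774896 = -9552598803209/6774896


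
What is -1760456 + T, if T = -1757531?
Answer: -3517987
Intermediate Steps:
-1760456 + T = -1760456 - 1757531 = -3517987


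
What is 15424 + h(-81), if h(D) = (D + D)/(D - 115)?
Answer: 1511633/98 ≈ 15425.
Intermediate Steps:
h(D) = 2*D/(-115 + D) (h(D) = (2*D)/(-115 + D) = 2*D/(-115 + D))
15424 + h(-81) = 15424 + 2*(-81)/(-115 - 81) = 15424 + 2*(-81)/(-196) = 15424 + 2*(-81)*(-1/196) = 15424 + 81/98 = 1511633/98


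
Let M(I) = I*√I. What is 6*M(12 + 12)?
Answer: 288*√6 ≈ 705.45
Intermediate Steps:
M(I) = I^(3/2)
6*M(12 + 12) = 6*(12 + 12)^(3/2) = 6*24^(3/2) = 6*(48*√6) = 288*√6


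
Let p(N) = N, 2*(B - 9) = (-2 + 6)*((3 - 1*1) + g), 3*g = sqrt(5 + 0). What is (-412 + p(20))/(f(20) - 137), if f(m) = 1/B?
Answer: 4028192/1407011 - 588*sqrt(5)/7035055 ≈ 2.8628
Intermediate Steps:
g = sqrt(5)/3 (g = sqrt(5 + 0)/3 = sqrt(5)/3 ≈ 0.74536)
B = 13 + 2*sqrt(5)/3 (B = 9 + ((-2 + 6)*((3 - 1*1) + sqrt(5)/3))/2 = 9 + (4*((3 - 1) + sqrt(5)/3))/2 = 9 + (4*(2 + sqrt(5)/3))/2 = 9 + (8 + 4*sqrt(5)/3)/2 = 9 + (4 + 2*sqrt(5)/3) = 13 + 2*sqrt(5)/3 ≈ 14.491)
f(m) = 1/(13 + 2*sqrt(5)/3)
(-412 + p(20))/(f(20) - 137) = (-412 + 20)/((117/1501 - 6*sqrt(5)/1501) - 137) = -392/(-205520/1501 - 6*sqrt(5)/1501)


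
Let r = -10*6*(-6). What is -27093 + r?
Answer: -26733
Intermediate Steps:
r = 360 (r = -60*(-6) = 360)
-27093 + r = -27093 + 360 = -26733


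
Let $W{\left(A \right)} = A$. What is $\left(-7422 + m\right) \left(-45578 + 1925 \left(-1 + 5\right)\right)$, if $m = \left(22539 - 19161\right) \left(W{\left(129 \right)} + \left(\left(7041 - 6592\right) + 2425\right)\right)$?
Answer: $-383958377136$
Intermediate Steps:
$m = 10144134$ ($m = \left(22539 - 19161\right) \left(129 + \left(\left(7041 - 6592\right) + 2425\right)\right) = \left(22539 - 19161\right) \left(129 + \left(449 + 2425\right)\right) = 3378 \left(129 + 2874\right) = 3378 \cdot 3003 = 10144134$)
$\left(-7422 + m\right) \left(-45578 + 1925 \left(-1 + 5\right)\right) = \left(-7422 + 10144134\right) \left(-45578 + 1925 \left(-1 + 5\right)\right) = 10136712 \left(-45578 + 1925 \cdot 4\right) = 10136712 \left(-45578 + 7700\right) = 10136712 \left(-37878\right) = -383958377136$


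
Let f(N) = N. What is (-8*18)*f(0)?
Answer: 0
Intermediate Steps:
(-8*18)*f(0) = -8*18*0 = -144*0 = 0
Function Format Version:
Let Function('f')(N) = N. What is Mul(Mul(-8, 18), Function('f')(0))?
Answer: 0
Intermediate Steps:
Mul(Mul(-8, 18), Function('f')(0)) = Mul(Mul(-8, 18), 0) = Mul(-144, 0) = 0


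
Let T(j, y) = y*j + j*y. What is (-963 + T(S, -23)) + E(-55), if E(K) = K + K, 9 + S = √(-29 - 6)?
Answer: -659 - 46*I*√35 ≈ -659.0 - 272.14*I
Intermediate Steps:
S = -9 + I*√35 (S = -9 + √(-29 - 6) = -9 + √(-35) = -9 + I*√35 ≈ -9.0 + 5.9161*I)
E(K) = 2*K
T(j, y) = 2*j*y (T(j, y) = j*y + j*y = 2*j*y)
(-963 + T(S, -23)) + E(-55) = (-963 + 2*(-9 + I*√35)*(-23)) + 2*(-55) = (-963 + (414 - 46*I*√35)) - 110 = (-549 - 46*I*√35) - 110 = -659 - 46*I*√35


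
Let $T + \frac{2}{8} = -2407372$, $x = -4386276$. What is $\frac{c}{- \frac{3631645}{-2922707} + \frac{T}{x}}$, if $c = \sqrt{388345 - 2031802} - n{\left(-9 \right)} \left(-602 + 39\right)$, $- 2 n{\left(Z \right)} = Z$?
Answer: $\frac{129915848833583688}{91861764122803} + \frac{51279198276528 i \sqrt{1643457}}{91861764122803} \approx 1414.3 + 715.63 i$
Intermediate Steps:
$T = - \frac{9629489}{4}$ ($T = - \frac{1}{4} - 2407372 = - \frac{9629489}{4} \approx -2.4074 \cdot 10^{6}$)
$n{\left(Z \right)} = - \frac{Z}{2}$
$c = \frac{5067}{2} + i \sqrt{1643457}$ ($c = \sqrt{388345 - 2031802} - \left(- \frac{1}{2}\right) \left(-9\right) \left(-602 + 39\right) = \sqrt{-1643457} - \frac{9}{2} \left(-563\right) = i \sqrt{1643457} - - \frac{5067}{2} = i \sqrt{1643457} + \frac{5067}{2} = \frac{5067}{2} + i \sqrt{1643457} \approx 2533.5 + 1282.0 i$)
$\frac{c}{- \frac{3631645}{-2922707} + \frac{T}{x}} = \frac{\frac{5067}{2} + i \sqrt{1643457}}{- \frac{3631645}{-2922707} - \frac{9629489}{4 \left(-4386276\right)}} = \frac{\frac{5067}{2} + i \sqrt{1643457}}{\left(-3631645\right) \left(- \frac{1}{2922707}\right) - - \frac{9629489}{17545104}} = \frac{\frac{5067}{2} + i \sqrt{1643457}}{\frac{3631645}{2922707} + \frac{9629489}{17545104}} = \frac{\frac{5067}{2} + i \sqrt{1643457}}{\frac{91861764122803}{51279198276528}} = \left(\frac{5067}{2} + i \sqrt{1643457}\right) \frac{51279198276528}{91861764122803} = \frac{129915848833583688}{91861764122803} + \frac{51279198276528 i \sqrt{1643457}}{91861764122803}$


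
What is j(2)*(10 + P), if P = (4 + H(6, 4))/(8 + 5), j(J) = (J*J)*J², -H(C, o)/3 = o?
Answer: 1952/13 ≈ 150.15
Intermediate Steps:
H(C, o) = -3*o
j(J) = J⁴ (j(J) = J²*J² = J⁴)
P = -8/13 (P = (4 - 3*4)/(8 + 5) = (4 - 12)/13 = -8*1/13 = -8/13 ≈ -0.61539)
j(2)*(10 + P) = 2⁴*(10 - 8/13) = 16*(122/13) = 1952/13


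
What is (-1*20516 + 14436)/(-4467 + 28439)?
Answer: -1520/5993 ≈ -0.25363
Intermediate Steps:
(-1*20516 + 14436)/(-4467 + 28439) = (-20516 + 14436)/23972 = -6080*1/23972 = -1520/5993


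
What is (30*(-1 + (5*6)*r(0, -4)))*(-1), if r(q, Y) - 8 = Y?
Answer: -3570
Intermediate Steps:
r(q, Y) = 8 + Y
(30*(-1 + (5*6)*r(0, -4)))*(-1) = (30*(-1 + (5*6)*(8 - 4)))*(-1) = (30*(-1 + 30*4))*(-1) = (30*(-1 + 120))*(-1) = (30*119)*(-1) = 3570*(-1) = -3570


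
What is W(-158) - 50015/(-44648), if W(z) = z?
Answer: -7004369/44648 ≈ -156.88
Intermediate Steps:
W(-158) - 50015/(-44648) = -158 - 50015/(-44648) = -158 - 50015*(-1)/44648 = -158 - 1*(-50015/44648) = -158 + 50015/44648 = -7004369/44648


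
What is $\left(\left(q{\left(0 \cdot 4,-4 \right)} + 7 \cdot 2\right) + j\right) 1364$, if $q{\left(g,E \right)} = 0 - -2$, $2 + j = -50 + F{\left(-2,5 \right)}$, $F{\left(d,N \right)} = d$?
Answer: $-51832$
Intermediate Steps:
$j = -54$ ($j = -2 - 52 = -54$)
$q{\left(g,E \right)} = 2$ ($q{\left(g,E \right)} = 0 + 2 = 2$)
$\left(\left(q{\left(0 \cdot 4,-4 \right)} + 7 \cdot 2\right) + j\right) 1364 = \left(\left(2 + 7 \cdot 2\right) - 54\right) 1364 = \left(\left(2 + 14\right) - 54\right) 1364 = \left(16 - 54\right) 1364 = \left(-38\right) 1364 = -51832$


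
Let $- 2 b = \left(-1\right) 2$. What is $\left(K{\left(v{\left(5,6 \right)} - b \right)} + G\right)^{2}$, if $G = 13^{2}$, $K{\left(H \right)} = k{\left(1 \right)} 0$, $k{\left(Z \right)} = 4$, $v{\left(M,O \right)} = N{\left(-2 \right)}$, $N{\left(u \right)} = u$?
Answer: $28561$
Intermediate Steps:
$v{\left(M,O \right)} = -2$
$b = 1$ ($b = - \frac{\left(-1\right) 2}{2} = \left(- \frac{1}{2}\right) \left(-2\right) = 1$)
$K{\left(H \right)} = 0$ ($K{\left(H \right)} = 4 \cdot 0 = 0$)
$G = 169$
$\left(K{\left(v{\left(5,6 \right)} - b \right)} + G\right)^{2} = \left(0 + 169\right)^{2} = 169^{2} = 28561$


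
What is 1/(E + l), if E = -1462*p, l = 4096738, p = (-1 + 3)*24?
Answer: 1/4026562 ≈ 2.4835e-7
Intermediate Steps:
p = 48 (p = 2*24 = 48)
E = -70176 (E = -1462*48 = -70176)
1/(E + l) = 1/(-70176 + 4096738) = 1/4026562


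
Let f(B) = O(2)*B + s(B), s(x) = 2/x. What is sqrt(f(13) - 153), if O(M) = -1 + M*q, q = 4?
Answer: 2*I*sqrt(2613)/13 ≈ 7.8642*I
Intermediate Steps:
O(M) = -1 + 4*M (O(M) = -1 + M*4 = -1 + 4*M)
f(B) = 2/B + 7*B (f(B) = (-1 + 4*2)*B + 2/B = (-1 + 8)*B + 2/B = 7*B + 2/B = 2/B + 7*B)
sqrt(f(13) - 153) = sqrt((2/13 + 7*13) - 153) = sqrt((2*(1/13) + 91) - 153) = sqrt((2/13 + 91) - 153) = sqrt(1185/13 - 153) = sqrt(-804/13) = 2*I*sqrt(2613)/13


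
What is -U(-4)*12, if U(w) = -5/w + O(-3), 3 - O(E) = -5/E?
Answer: -31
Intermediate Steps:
O(E) = 3 + 5/E (O(E) = 3 - (-5)/E = 3 + 5/E)
U(w) = 4/3 - 5/w (U(w) = -5/w + (3 + 5/(-3)) = -5/w + (3 + 5*(-⅓)) = -5/w + (3 - 5/3) = -5/w + 4/3 = 4/3 - 5/w)
-U(-4)*12 = -(4/3 - 5/(-4))*12 = -(4/3 - 5*(-¼))*12 = -(4/3 + 5/4)*12 = -1*31/12*12 = -31/12*12 = -31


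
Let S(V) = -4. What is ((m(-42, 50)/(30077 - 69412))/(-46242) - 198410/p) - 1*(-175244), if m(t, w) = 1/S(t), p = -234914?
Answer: 149761406478858830183/854583807099960 ≈ 1.7524e+5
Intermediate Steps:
m(t, w) = -¼ (m(t, w) = 1/(-4) = -¼)
((m(-42, 50)/(30077 - 69412))/(-46242) - 198410/p) - 1*(-175244) = (-1/(4*(30077 - 69412))/(-46242) - 198410/(-234914)) - 1*(-175244) = (-¼/(-39335)*(-1/46242) - 198410*(-1/234914)) + 175244 = (-¼*(-1/39335)*(-1/46242) + 99205/117457) + 175244 = ((1/157340)*(-1/46242) + 99205/117457) + 175244 = (-1/7275716280 + 99205/117457) + 175244 = 721787433439943/854583807099960 + 175244 = 149761406478858830183/854583807099960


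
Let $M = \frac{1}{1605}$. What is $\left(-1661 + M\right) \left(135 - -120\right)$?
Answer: $- \frac{45320368}{107} \approx -4.2356 \cdot 10^{5}$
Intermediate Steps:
$M = \frac{1}{1605} \approx 0.00062305$
$\left(-1661 + M\right) \left(135 - -120\right) = \left(-1661 + \frac{1}{1605}\right) \left(135 - -120\right) = - \frac{2665904 \left(135 + 120\right)}{1605} = \left(- \frac{2665904}{1605}\right) 255 = - \frac{45320368}{107}$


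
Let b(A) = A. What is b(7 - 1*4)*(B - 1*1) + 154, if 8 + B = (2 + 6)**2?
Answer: 319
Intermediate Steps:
B = 56 (B = -8 + (2 + 6)**2 = -8 + 8**2 = -8 + 64 = 56)
b(7 - 1*4)*(B - 1*1) + 154 = (7 - 1*4)*(56 - 1*1) + 154 = (7 - 4)*(56 - 1) + 154 = 3*55 + 154 = 165 + 154 = 319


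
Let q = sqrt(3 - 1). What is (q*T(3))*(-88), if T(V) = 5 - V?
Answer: -176*sqrt(2) ≈ -248.90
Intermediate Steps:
q = sqrt(2) ≈ 1.4142
(q*T(3))*(-88) = (sqrt(2)*(5 - 1*3))*(-88) = (sqrt(2)*(5 - 3))*(-88) = (sqrt(2)*2)*(-88) = (2*sqrt(2))*(-88) = -176*sqrt(2)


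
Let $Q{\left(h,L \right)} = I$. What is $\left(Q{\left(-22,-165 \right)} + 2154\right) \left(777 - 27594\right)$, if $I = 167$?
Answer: $-62242257$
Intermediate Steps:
$Q{\left(h,L \right)} = 167$
$\left(Q{\left(-22,-165 \right)} + 2154\right) \left(777 - 27594\right) = \left(167 + 2154\right) \left(777 - 27594\right) = 2321 \left(-26817\right) = -62242257$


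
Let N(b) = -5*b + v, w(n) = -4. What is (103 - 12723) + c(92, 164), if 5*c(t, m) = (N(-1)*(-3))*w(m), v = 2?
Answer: -63016/5 ≈ -12603.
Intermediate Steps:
N(b) = 2 - 5*b (N(b) = -5*b + 2 = 2 - 5*b)
c(t, m) = 84/5 (c(t, m) = (((2 - 5*(-1))*(-3))*(-4))/5 = (((2 + 5)*(-3))*(-4))/5 = ((7*(-3))*(-4))/5 = (-21*(-4))/5 = (⅕)*84 = 84/5)
(103 - 12723) + c(92, 164) = (103 - 12723) + 84/5 = -12620 + 84/5 = -63016/5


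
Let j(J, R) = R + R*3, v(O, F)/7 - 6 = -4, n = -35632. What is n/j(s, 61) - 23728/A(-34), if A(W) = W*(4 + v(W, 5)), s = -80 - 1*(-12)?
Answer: -1001072/9333 ≈ -107.26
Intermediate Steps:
v(O, F) = 14 (v(O, F) = 42 + 7*(-4) = 42 - 28 = 14)
s = -68 (s = -80 + 12 = -68)
A(W) = 18*W (A(W) = W*(4 + 14) = W*18 = 18*W)
j(J, R) = 4*R (j(J, R) = R + 3*R = 4*R)
n/j(s, 61) - 23728/A(-34) = -35632/(4*61) - 23728/(18*(-34)) = -35632/244 - 23728/(-612) = -35632*1/244 - 23728*(-1/612) = -8908/61 + 5932/153 = -1001072/9333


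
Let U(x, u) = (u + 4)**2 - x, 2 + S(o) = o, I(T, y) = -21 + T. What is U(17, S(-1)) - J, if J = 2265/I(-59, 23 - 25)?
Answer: 197/16 ≈ 12.313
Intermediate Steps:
J = -453/16 (J = 2265/(-21 - 59) = 2265/(-80) = 2265*(-1/80) = -453/16 ≈ -28.313)
S(o) = -2 + o
U(x, u) = (4 + u)**2 - x
U(17, S(-1)) - J = ((4 + (-2 - 1))**2 - 1*17) - 1*(-453/16) = ((4 - 3)**2 - 17) + 453/16 = (1**2 - 17) + 453/16 = (1 - 17) + 453/16 = -16 + 453/16 = 197/16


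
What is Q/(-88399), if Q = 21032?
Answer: -21032/88399 ≈ -0.23792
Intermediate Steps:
Q/(-88399) = 21032/(-88399) = 21032*(-1/88399) = -21032/88399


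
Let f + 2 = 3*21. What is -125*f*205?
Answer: -1563125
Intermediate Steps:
f = 61 (f = -2 + 3*21 = -2 + 63 = 61)
-125*f*205 = -125*61*205 = -7625*205 = -1563125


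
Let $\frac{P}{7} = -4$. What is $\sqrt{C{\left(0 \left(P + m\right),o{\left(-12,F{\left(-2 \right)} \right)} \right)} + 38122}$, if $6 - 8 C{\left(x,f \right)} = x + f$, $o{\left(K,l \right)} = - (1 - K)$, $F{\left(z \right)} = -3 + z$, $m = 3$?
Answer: $\frac{\sqrt{609990}}{4} \approx 195.25$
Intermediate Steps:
$P = -28$ ($P = 7 \left(-4\right) = -28$)
$o{\left(K,l \right)} = -1 + K$
$C{\left(x,f \right)} = \frac{3}{4} - \frac{f}{8} - \frac{x}{8}$ ($C{\left(x,f \right)} = \frac{3}{4} - \frac{x + f}{8} = \frac{3}{4} - \frac{f + x}{8} = \frac{3}{4} - \left(\frac{f}{8} + \frac{x}{8}\right) = \frac{3}{4} - \frac{f}{8} - \frac{x}{8}$)
$\sqrt{C{\left(0 \left(P + m\right),o{\left(-12,F{\left(-2 \right)} \right)} \right)} + 38122} = \sqrt{\left(\frac{3}{4} - \frac{-1 - 12}{8} - \frac{0 \left(-28 + 3\right)}{8}\right) + 38122} = \sqrt{\left(\frac{3}{4} - - \frac{13}{8} - \frac{0 \left(-25\right)}{8}\right) + 38122} = \sqrt{\left(\frac{3}{4} + \frac{13}{8} - 0\right) + 38122} = \sqrt{\left(\frac{3}{4} + \frac{13}{8} + 0\right) + 38122} = \sqrt{\frac{19}{8} + 38122} = \sqrt{\frac{304995}{8}} = \frac{\sqrt{609990}}{4}$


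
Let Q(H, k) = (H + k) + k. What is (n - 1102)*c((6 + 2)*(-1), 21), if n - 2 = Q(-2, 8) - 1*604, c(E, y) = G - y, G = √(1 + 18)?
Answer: 35490 - 1690*√19 ≈ 28123.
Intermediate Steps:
Q(H, k) = H + 2*k
G = √19 ≈ 4.3589
c(E, y) = √19 - y
n = -588 (n = 2 + ((-2 + 2*8) - 1*604) = 2 + ((-2 + 16) - 604) = 2 + (14 - 604) = 2 - 590 = -588)
(n - 1102)*c((6 + 2)*(-1), 21) = (-588 - 1102)*(√19 - 1*21) = -1690*(√19 - 21) = -1690*(-21 + √19) = 35490 - 1690*√19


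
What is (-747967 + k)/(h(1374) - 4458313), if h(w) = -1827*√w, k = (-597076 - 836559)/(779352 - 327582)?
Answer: 301302141822985085/1795511841083069142 - 41157497100405*√1374/598503947027689714 ≈ 0.16526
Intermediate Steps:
k = -286727/90354 (k = -1433635/451770 = -1433635*1/451770 = -286727/90354 ≈ -3.1734)
(-747967 + k)/(h(1374) - 4458313) = (-747967 - 286727/90354)/(-1827*√1374 - 4458313) = -67582097045/(90354*(-4458313 - 1827*√1374))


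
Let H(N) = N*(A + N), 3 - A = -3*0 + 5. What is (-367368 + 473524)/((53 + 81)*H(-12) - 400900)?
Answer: -26539/94597 ≈ -0.28055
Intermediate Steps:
A = -2 (A = 3 - (-3*0 + 5) = 3 - (0 + 5) = 3 - 1*5 = 3 - 5 = -2)
H(N) = N*(-2 + N)
(-367368 + 473524)/((53 + 81)*H(-12) - 400900) = (-367368 + 473524)/((53 + 81)*(-12*(-2 - 12)) - 400900) = 106156/(134*(-12*(-14)) - 400900) = 106156/(134*168 - 400900) = 106156/(22512 - 400900) = 106156/(-378388) = 106156*(-1/378388) = -26539/94597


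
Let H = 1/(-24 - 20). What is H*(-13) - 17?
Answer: -735/44 ≈ -16.705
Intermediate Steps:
H = -1/44 (H = 1/(-44) = -1/44 ≈ -0.022727)
H*(-13) - 17 = -1/44*(-13) - 17 = 13/44 - 17 = -735/44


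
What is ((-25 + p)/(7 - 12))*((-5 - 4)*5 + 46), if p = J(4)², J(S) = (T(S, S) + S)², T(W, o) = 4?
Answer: -4071/5 ≈ -814.20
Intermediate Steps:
J(S) = (4 + S)²
p = 4096 (p = ((4 + 4)²)² = (8²)² = 64² = 4096)
((-25 + p)/(7 - 12))*((-5 - 4)*5 + 46) = ((-25 + 4096)/(7 - 12))*((-5 - 4)*5 + 46) = (4071/(-5))*(-9*5 + 46) = (4071*(-⅕))*(-45 + 46) = -4071/5*1 = -4071/5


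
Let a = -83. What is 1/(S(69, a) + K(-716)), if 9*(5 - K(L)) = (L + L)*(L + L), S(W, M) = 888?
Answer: -9/2042587 ≈ -4.4062e-6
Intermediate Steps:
K(L) = 5 - 4*L²/9 (K(L) = 5 - (L + L)*(L + L)/9 = 5 - 2*L*2*L/9 = 5 - 4*L²/9)
1/(S(69, a) + K(-716)) = 1/(888 + (5 - 4/9*(-716)²)) = 1/(888 + (5 - 4/9*512656)) = 1/(888 + (5 - 2050624/9)) = 1/(888 - 2050579/9) = 1/(-2042587/9) = -9/2042587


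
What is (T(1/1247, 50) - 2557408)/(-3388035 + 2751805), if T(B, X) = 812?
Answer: 182614/45445 ≈ 4.0183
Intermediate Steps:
(T(1/1247, 50) - 2557408)/(-3388035 + 2751805) = (812 - 2557408)/(-3388035 + 2751805) = -2556596/(-636230) = -2556596*(-1/636230) = 182614/45445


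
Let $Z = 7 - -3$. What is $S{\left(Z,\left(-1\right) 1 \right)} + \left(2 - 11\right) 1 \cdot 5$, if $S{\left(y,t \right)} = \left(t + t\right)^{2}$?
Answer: $-41$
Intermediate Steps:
$Z = 10$ ($Z = 7 + 3 = 10$)
$S{\left(y,t \right)} = 4 t^{2}$ ($S{\left(y,t \right)} = \left(2 t\right)^{2} = 4 t^{2}$)
$S{\left(Z,\left(-1\right) 1 \right)} + \left(2 - 11\right) 1 \cdot 5 = 4 \left(\left(-1\right) 1\right)^{2} + \left(2 - 11\right) 1 \cdot 5 = 4 \left(-1\right)^{2} - 45 = 4 \cdot 1 - 45 = 4 - 45 = -41$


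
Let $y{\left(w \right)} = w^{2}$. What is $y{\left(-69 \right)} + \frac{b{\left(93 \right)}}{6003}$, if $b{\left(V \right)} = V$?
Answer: $\frac{9526792}{2001} \approx 4761.0$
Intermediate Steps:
$y{\left(-69 \right)} + \frac{b{\left(93 \right)}}{6003} = \left(-69\right)^{2} + \frac{93}{6003} = 4761 + 93 \cdot \frac{1}{6003} = 4761 + \frac{31}{2001} = \frac{9526792}{2001}$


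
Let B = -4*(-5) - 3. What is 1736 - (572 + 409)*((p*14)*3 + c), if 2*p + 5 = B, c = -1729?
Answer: 1450673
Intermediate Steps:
B = 17 (B = 20 - 3 = 17)
p = 6 (p = -5/2 + (1/2)*17 = -5/2 + 17/2 = 6)
1736 - (572 + 409)*((p*14)*3 + c) = 1736 - (572 + 409)*((6*14)*3 - 1729) = 1736 - 981*(84*3 - 1729) = 1736 - 981*(252 - 1729) = 1736 - 981*(-1477) = 1736 - 1*(-1448937) = 1736 + 1448937 = 1450673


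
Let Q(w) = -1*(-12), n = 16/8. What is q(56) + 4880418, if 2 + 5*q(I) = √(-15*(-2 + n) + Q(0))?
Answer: 24402088/5 + 2*√3/5 ≈ 4.8804e+6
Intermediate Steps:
n = 2 (n = 16*(⅛) = 2)
Q(w) = 12
q(I) = -⅖ + 2*√3/5 (q(I) = -⅖ + √(-15*(-2 + 2) + 12)/5 = -⅖ + √(-15*0 + 12)/5 = -⅖ + √(0 + 12)/5 = -⅖ + √12/5 = -⅖ + (2*√3)/5 = -⅖ + 2*√3/5)
q(56) + 4880418 = (-⅖ + 2*√3/5) + 4880418 = 24402088/5 + 2*√3/5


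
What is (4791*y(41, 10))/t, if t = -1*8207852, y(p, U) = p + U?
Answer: -244341/8207852 ≈ -0.029769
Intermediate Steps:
y(p, U) = U + p
t = -8207852
(4791*y(41, 10))/t = (4791*(10 + 41))/(-8207852) = (4791*51)*(-1/8207852) = 244341*(-1/8207852) = -244341/8207852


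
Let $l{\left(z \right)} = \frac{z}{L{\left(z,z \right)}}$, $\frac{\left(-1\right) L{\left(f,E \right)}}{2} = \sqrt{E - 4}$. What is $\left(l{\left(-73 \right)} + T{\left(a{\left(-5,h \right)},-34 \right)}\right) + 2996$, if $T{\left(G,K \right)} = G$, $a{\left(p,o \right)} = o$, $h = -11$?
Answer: $2985 - \frac{73 i \sqrt{77}}{154} \approx 2985.0 - 4.1596 i$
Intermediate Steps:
$L{\left(f,E \right)} = - 2 \sqrt{-4 + E}$ ($L{\left(f,E \right)} = - 2 \sqrt{E - 4} = - 2 \sqrt{-4 + E}$)
$l{\left(z \right)} = - \frac{z}{2 \sqrt{-4 + z}}$ ($l{\left(z \right)} = \frac{z}{\left(-2\right) \sqrt{-4 + z}} = z \left(- \frac{1}{2 \sqrt{-4 + z}}\right) = - \frac{z}{2 \sqrt{-4 + z}}$)
$\left(l{\left(-73 \right)} + T{\left(a{\left(-5,h \right)},-34 \right)}\right) + 2996 = \left(\left(- \frac{1}{2}\right) \left(-73\right) \frac{1}{\sqrt{-4 - 73}} - 11\right) + 2996 = \left(\left(- \frac{1}{2}\right) \left(-73\right) \frac{1}{\sqrt{-77}} - 11\right) + 2996 = \left(\left(- \frac{1}{2}\right) \left(-73\right) \left(- \frac{i \sqrt{77}}{77}\right) - 11\right) + 2996 = \left(- \frac{73 i \sqrt{77}}{154} - 11\right) + 2996 = \left(-11 - \frac{73 i \sqrt{77}}{154}\right) + 2996 = 2985 - \frac{73 i \sqrt{77}}{154}$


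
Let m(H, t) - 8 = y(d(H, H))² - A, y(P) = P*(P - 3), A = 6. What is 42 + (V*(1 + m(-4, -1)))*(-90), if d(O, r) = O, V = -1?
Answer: 70872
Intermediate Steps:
y(P) = P*(-3 + P)
m(H, t) = 2 + H²*(-3 + H)² (m(H, t) = 8 + ((H*(-3 + H))² - 1*6) = 8 + (H²*(-3 + H)² - 6) = 8 + (-6 + H²*(-3 + H)²) = 2 + H²*(-3 + H)²)
42 + (V*(1 + m(-4, -1)))*(-90) = 42 - (1 + (2 + (-4)²*(-3 - 4)²))*(-90) = 42 - (1 + (2 + 16*(-7)²))*(-90) = 42 - (1 + (2 + 16*49))*(-90) = 42 - (1 + (2 + 784))*(-90) = 42 - (1 + 786)*(-90) = 42 - 1*787*(-90) = 42 - 787*(-90) = 42 + 70830 = 70872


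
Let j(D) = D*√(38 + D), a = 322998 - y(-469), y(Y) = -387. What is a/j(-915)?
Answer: 21559*I*√877/53497 ≈ 11.934*I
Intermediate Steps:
a = 323385 (a = 322998 - 1*(-387) = 322998 + 387 = 323385)
a/j(-915) = 323385/((-915*√(38 - 915))) = 323385/((-915*I*√877)) = 323385*(I*√877/802455) = 21559*I*√877/53497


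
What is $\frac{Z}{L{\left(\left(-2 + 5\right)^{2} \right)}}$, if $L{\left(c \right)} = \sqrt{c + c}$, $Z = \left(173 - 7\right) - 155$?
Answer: $\frac{11 \sqrt{2}}{6} \approx 2.5927$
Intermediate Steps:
$Z = 11$ ($Z = 166 - 155 = 11$)
$L{\left(c \right)} = \sqrt{2} \sqrt{c}$ ($L{\left(c \right)} = \sqrt{2 c} = \sqrt{2} \sqrt{c}$)
$\frac{Z}{L{\left(\left(-2 + 5\right)^{2} \right)}} = \frac{11}{\sqrt{2} \sqrt{\left(-2 + 5\right)^{2}}} = \frac{11}{\sqrt{2} \sqrt{3^{2}}} = \frac{11}{\sqrt{2} \sqrt{9}} = \frac{11}{\sqrt{2} \cdot 3} = \frac{11}{3 \sqrt{2}} = 11 \frac{\sqrt{2}}{6} = \frac{11 \sqrt{2}}{6}$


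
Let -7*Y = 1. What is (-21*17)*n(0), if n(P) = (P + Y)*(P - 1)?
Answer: -51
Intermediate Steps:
Y = -1/7 (Y = -1/7*1 = -1/7 ≈ -0.14286)
n(P) = (-1 + P)*(-1/7 + P) (n(P) = (P - 1/7)*(P - 1) = (-1/7 + P)*(-1 + P) = (-1 + P)*(-1/7 + P))
(-21*17)*n(0) = (-21*17)*(1/7 + 0**2 - 8/7*0) = -357*(1/7 + 0 + 0) = -357*1/7 = -51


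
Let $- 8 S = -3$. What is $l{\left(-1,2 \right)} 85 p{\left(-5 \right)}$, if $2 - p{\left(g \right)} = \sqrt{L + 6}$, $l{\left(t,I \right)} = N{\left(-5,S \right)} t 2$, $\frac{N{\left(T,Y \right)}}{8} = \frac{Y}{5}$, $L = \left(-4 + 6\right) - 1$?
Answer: $-204 + 102 \sqrt{7} \approx 65.867$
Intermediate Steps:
$S = \frac{3}{8}$ ($S = \left(- \frac{1}{8}\right) \left(-3\right) = \frac{3}{8} \approx 0.375$)
$L = 1$ ($L = 2 - 1 = 1$)
$N{\left(T,Y \right)} = \frac{8 Y}{5}$ ($N{\left(T,Y \right)} = 8 \frac{Y}{5} = \frac{8 Y}{5}$)
$l{\left(t,I \right)} = \frac{6 t}{5}$ ($l{\left(t,I \right)} = \frac{8}{5} \cdot \frac{3}{8} t 2 = \frac{3 t}{5} \cdot 2 = \frac{6 t}{5}$)
$p{\left(g \right)} = 2 - \sqrt{7}$ ($p{\left(g \right)} = 2 - \sqrt{1 + 6} = 2 - \sqrt{7}$)
$l{\left(-1,2 \right)} 85 p{\left(-5 \right)} = \frac{6}{5} \left(-1\right) 85 \left(2 - \sqrt{7}\right) = \left(- \frac{6}{5}\right) 85 \left(2 - \sqrt{7}\right) = - 102 \left(2 - \sqrt{7}\right) = -204 + 102 \sqrt{7}$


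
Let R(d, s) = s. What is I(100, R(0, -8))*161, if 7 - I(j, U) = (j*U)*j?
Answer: 12881127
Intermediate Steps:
I(j, U) = 7 - U*j**2 (I(j, U) = 7 - j*U*j = 7 - U*j*j = 7 - U*j**2)
I(100, R(0, -8))*161 = (7 - 1*(-8)*100**2)*161 = (7 - 1*(-8)*10000)*161 = (7 + 80000)*161 = 80007*161 = 12881127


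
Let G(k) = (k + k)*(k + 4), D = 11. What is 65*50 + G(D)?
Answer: 3580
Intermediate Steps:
G(k) = 2*k*(4 + k) (G(k) = (2*k)*(4 + k) = 2*k*(4 + k))
65*50 + G(D) = 65*50 + 2*11*(4 + 11) = 3250 + 2*11*15 = 3250 + 330 = 3580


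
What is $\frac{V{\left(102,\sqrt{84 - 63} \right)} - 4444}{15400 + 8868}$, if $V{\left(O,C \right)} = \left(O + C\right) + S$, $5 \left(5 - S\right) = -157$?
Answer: $- \frac{5382}{30335} + \frac{\sqrt{21}}{24268} \approx -0.17723$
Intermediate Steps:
$S = \frac{182}{5}$ ($S = 5 - - \frac{157}{5} = 5 + \frac{157}{5} = \frac{182}{5} \approx 36.4$)
$V{\left(O,C \right)} = \frac{182}{5} + C + O$ ($V{\left(O,C \right)} = \left(O + C\right) + \frac{182}{5} = \left(C + O\right) + \frac{182}{5} = \frac{182}{5} + C + O$)
$\frac{V{\left(102,\sqrt{84 - 63} \right)} - 4444}{15400 + 8868} = \frac{\left(\frac{182}{5} + \sqrt{84 - 63} + 102\right) - 4444}{15400 + 8868} = \frac{\left(\frac{182}{5} + \sqrt{21} + 102\right) - 4444}{24268} = \left(\left(\frac{692}{5} + \sqrt{21}\right) - 4444\right) \frac{1}{24268} = \left(- \frac{21528}{5} + \sqrt{21}\right) \frac{1}{24268} = - \frac{5382}{30335} + \frac{\sqrt{21}}{24268}$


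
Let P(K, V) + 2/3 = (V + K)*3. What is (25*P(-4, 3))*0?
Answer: 0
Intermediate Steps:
P(K, V) = -2/3 + 3*K + 3*V (P(K, V) = -2/3 + (V + K)*3 = -2/3 + (K + V)*3 = -2/3 + (3*K + 3*V) = -2/3 + 3*K + 3*V)
(25*P(-4, 3))*0 = (25*(-2/3 + 3*(-4) + 3*3))*0 = (25*(-2/3 - 12 + 9))*0 = (25*(-11/3))*0 = -275/3*0 = 0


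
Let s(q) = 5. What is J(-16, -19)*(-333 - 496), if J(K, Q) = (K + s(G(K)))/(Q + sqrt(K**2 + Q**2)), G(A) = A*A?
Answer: 173261/256 + 9119*sqrt(617)/256 ≈ 1561.6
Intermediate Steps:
G(A) = A**2
J(K, Q) = (5 + K)/(Q + sqrt(K**2 + Q**2)) (J(K, Q) = (K + 5)/(Q + sqrt(K**2 + Q**2)) = (5 + K)/(Q + sqrt(K**2 + Q**2)))
J(-16, -19)*(-333 - 496) = ((5 - 16)/(-19 + sqrt((-16)**2 + (-19)**2)))*(-333 - 496) = (-11/(-19 + sqrt(256 + 361)))*(-829) = (-11/(-19 + sqrt(617)))*(-829) = -11/(-19 + sqrt(617))*(-829) = 9119/(-19 + sqrt(617))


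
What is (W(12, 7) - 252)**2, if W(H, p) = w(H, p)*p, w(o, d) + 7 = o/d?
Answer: 83521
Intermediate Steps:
w(o, d) = -7 + o/d
W(H, p) = p*(-7 + H/p) (W(H, p) = (-7 + H/p)*p = p*(-7 + H/p))
(W(12, 7) - 252)**2 = ((12 - 7*7) - 252)**2 = ((12 - 49) - 252)**2 = (-37 - 252)**2 = (-289)**2 = 83521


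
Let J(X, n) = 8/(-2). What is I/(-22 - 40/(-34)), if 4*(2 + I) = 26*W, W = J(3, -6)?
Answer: 238/177 ≈ 1.3446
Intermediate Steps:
J(X, n) = -4 (J(X, n) = 8*(-½) = -4)
W = -4
I = -28 (I = -2 + (26*(-4))/4 = -2 + (¼)*(-104) = -2 - 26 = -28)
I/(-22 - 40/(-34)) = -28/(-22 - 40/(-34)) = -28/(-22 - 40*(-1/34)) = -28/(-22 + 20/17) = -28/(-354/17) = -28*(-17/354) = 238/177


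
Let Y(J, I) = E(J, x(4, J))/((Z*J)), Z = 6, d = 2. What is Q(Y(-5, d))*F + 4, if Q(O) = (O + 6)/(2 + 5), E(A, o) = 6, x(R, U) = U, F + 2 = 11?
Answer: 401/35 ≈ 11.457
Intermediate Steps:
F = 9 (F = -2 + 11 = 9)
Y(J, I) = 1/J (Y(J, I) = 6/((6*J)) = 6*(1/(6*J)) = 1/J)
Q(O) = 6/7 + O/7 (Q(O) = (6 + O)/7 = (6 + O)*(⅐) = 6/7 + O/7)
Q(Y(-5, d))*F + 4 = (6/7 + (⅐)/(-5))*9 + 4 = (6/7 + (⅐)*(-⅕))*9 + 4 = (6/7 - 1/35)*9 + 4 = (29/35)*9 + 4 = 261/35 + 4 = 401/35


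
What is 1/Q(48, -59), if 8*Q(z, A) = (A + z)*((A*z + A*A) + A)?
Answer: -4/3245 ≈ -0.0012327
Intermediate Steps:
Q(z, A) = (A + z)*(A + A**2 + A*z)/8 (Q(z, A) = ((A + z)*((A*z + A*A) + A))/8 = ((A + z)*((A*z + A**2) + A))/8 = ((A + z)*((A**2 + A*z) + A))/8 = ((A + z)*(A + A**2 + A*z))/8 = (A + z)*(A + A**2 + A*z)/8)
1/Q(48, -59) = 1/((1/8)*(-59)*(-59 + 48 + (-59)**2 + 48**2 + 2*(-59)*48)) = 1/((1/8)*(-59)*(-59 + 48 + 3481 + 2304 - 5664)) = 1/((1/8)*(-59)*110) = 1/(-3245/4) = -4/3245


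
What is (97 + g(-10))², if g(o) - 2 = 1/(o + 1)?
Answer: 792100/81 ≈ 9779.0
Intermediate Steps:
g(o) = 2 + 1/(1 + o) (g(o) = 2 + 1/(o + 1) = 2 + 1/(1 + o))
(97 + g(-10))² = (97 + (3 + 2*(-10))/(1 - 10))² = (97 + (3 - 20)/(-9))² = (97 - ⅑*(-17))² = (97 + 17/9)² = (890/9)² = 792100/81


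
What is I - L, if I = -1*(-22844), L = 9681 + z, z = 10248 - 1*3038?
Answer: 5953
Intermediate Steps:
z = 7210 (z = 10248 - 3038 = 7210)
L = 16891 (L = 9681 + 7210 = 16891)
I = 22844
I - L = 22844 - 1*16891 = 22844 - 16891 = 5953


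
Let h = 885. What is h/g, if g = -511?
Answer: -885/511 ≈ -1.7319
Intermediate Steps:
h/g = 885/(-511) = 885*(-1/511) = -885/511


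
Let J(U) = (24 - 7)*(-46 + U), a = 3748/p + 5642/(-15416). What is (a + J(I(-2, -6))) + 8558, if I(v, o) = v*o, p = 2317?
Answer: 142540652607/17859436 ≈ 7981.3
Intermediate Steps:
I(v, o) = o*v
a = 22353327/17859436 (a = 3748/2317 + 5642/(-15416) = 3748*(1/2317) + 5642*(-1/15416) = 3748/2317 - 2821/7708 = 22353327/17859436 ≈ 1.2516)
J(U) = -782 + 17*U (J(U) = 17*(-46 + U) = -782 + 17*U)
(a + J(I(-2, -6))) + 8558 = (22353327/17859436 + (-782 + 17*(-6*(-2)))) + 8558 = (22353327/17859436 + (-782 + 17*12)) + 8558 = (22353327/17859436 + (-782 + 204)) + 8558 = (22353327/17859436 - 578) + 8558 = -10300400681/17859436 + 8558 = 142540652607/17859436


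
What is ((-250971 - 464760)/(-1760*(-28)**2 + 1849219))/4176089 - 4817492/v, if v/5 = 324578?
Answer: -4721548563245722621/1590568911223876295 ≈ -2.9685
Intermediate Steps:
v = 1622890 (v = 5*324578 = 1622890)
((-250971 - 464760)/(-1760*(-28)**2 + 1849219))/4176089 - 4817492/v = ((-250971 - 464760)/(-1760*(-28)**2 + 1849219))/4176089 - 4817492/1622890 = -715731/(-1760*784 + 1849219)*(1/4176089) - 4817492*1/1622890 = -715731/(-1379840 + 1849219)*(1/4176089) - 2408746/811445 = -715731/469379*(1/4176089) - 2408746/811445 = -715731*1/469379*(1/4176089) - 2408746/811445 = -715731/469379*1/4176089 - 2408746/811445 = -715731/1960168478731 - 2408746/811445 = -4721548563245722621/1590568911223876295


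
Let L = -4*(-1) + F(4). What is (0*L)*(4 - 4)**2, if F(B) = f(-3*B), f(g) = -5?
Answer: 0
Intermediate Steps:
F(B) = -5
L = -1 (L = -4*(-1) - 5 = 4 - 5 = -1)
(0*L)*(4 - 4)**2 = (0*(-1))*(4 - 4)**2 = 0*0**2 = 0*0 = 0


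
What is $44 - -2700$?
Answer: $2744$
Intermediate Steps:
$44 - -2700 = 44 + 2700 = 2744$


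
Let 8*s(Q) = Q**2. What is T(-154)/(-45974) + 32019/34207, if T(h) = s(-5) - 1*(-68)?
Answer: 11756868265/12581060944 ≈ 0.93449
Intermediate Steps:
s(Q) = Q**2/8
T(h) = 569/8 (T(h) = (1/8)*(-5)**2 - 1*(-68) = (1/8)*25 + 68 = 25/8 + 68 = 569/8)
T(-154)/(-45974) + 32019/34207 = (569/8)/(-45974) + 32019/34207 = (569/8)*(-1/45974) + 32019*(1/34207) = -569/367792 + 32019/34207 = 11756868265/12581060944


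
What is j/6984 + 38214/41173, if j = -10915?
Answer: -16592429/26141112 ≈ -0.63473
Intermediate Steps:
j/6984 + 38214/41173 = -10915/6984 + 38214/41173 = -10915*1/6984 + 38214*(1/41173) = -10915/6984 + 3474/3743 = -16592429/26141112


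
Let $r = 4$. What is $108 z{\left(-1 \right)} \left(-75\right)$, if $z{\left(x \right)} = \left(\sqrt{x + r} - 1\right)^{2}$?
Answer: $-32400 + 16200 \sqrt{3} \approx -4340.8$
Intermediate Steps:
$z{\left(x \right)} = \left(-1 + \sqrt{4 + x}\right)^{2}$ ($z{\left(x \right)} = \left(\sqrt{x + 4} - 1\right)^{2} = \left(\sqrt{4 + x} - 1\right)^{2} = \left(-1 + \sqrt{4 + x}\right)^{2}$)
$108 z{\left(-1 \right)} \left(-75\right) = 108 \left(-1 + \sqrt{4 - 1}\right)^{2} \left(-75\right) = 108 \left(-1 + \sqrt{3}\right)^{2} \left(-75\right) = - 8100 \left(-1 + \sqrt{3}\right)^{2}$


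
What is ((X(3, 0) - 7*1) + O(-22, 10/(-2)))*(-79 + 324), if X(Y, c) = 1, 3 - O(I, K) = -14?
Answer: 2695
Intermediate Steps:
O(I, K) = 17 (O(I, K) = 3 - 1*(-14) = 3 + 14 = 17)
((X(3, 0) - 7*1) + O(-22, 10/(-2)))*(-79 + 324) = ((1 - 7*1) + 17)*(-79 + 324) = ((1 - 7) + 17)*245 = (-6 + 17)*245 = 11*245 = 2695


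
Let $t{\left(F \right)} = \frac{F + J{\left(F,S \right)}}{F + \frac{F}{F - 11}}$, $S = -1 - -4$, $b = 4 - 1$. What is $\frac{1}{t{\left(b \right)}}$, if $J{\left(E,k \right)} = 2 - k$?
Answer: $\frac{21}{16} \approx 1.3125$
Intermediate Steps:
$b = 3$ ($b = 4 - 1 = 3$)
$S = 3$ ($S = -1 + 4 = 3$)
$t{\left(F \right)} = \frac{-1 + F}{F + \frac{F}{-11 + F}}$ ($t{\left(F \right)} = \frac{F + \left(2 - 3\right)}{F + \frac{F}{F - 11}} = \frac{F - 1}{F + \frac{F}{-11 + F}} = \frac{-1 + F}{F + \frac{F}{-11 + F}}$)
$\frac{1}{t{\left(b \right)}} = \frac{1}{\frac{1}{3} \frac{1}{-10 + 3} \left(11 + 3^{2} - 36\right)} = \frac{1}{\frac{1}{3} \frac{1}{-7} \left(11 + 9 - 36\right)} = \frac{1}{\frac{1}{3} \left(- \frac{1}{7}\right) \left(-16\right)} = \frac{1}{\frac{16}{21}} = \frac{21}{16}$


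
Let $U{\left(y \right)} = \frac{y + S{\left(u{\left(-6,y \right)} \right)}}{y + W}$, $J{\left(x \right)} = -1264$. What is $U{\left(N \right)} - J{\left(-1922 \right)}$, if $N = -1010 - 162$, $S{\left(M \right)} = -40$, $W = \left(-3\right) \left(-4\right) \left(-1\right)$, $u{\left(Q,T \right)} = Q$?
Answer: $\frac{374447}{296} \approx 1265.0$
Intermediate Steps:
$W = -12$ ($W = 12 \left(-1\right) = -12$)
$N = -1172$
$U{\left(y \right)} = \frac{-40 + y}{-12 + y}$ ($U{\left(y \right)} = \frac{y - 40}{y - 12} = \frac{-40 + y}{-12 + y}$)
$U{\left(N \right)} - J{\left(-1922 \right)} = \frac{-40 - 1172}{-12 - 1172} - -1264 = \frac{1}{-1184} \left(-1212\right) + 1264 = \left(- \frac{1}{1184}\right) \left(-1212\right) + 1264 = \frac{303}{296} + 1264 = \frac{374447}{296}$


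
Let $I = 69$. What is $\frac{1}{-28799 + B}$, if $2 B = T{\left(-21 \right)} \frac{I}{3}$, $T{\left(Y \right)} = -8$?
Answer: $- \frac{1}{28891} \approx -3.4613 \cdot 10^{-5}$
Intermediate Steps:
$B = -92$ ($B = \frac{\left(-8\right) \frac{69}{3}}{2} = \frac{\left(-8\right) 69 \cdot \frac{1}{3}}{2} = \frac{\left(-8\right) 23}{2} = \frac{1}{2} \left(-184\right) = -92$)
$\frac{1}{-28799 + B} = \frac{1}{-28799 - 92} = \frac{1}{-28891} = - \frac{1}{28891}$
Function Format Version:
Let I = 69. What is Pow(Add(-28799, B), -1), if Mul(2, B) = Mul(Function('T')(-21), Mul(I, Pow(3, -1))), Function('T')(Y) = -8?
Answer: Rational(-1, 28891) ≈ -3.4613e-5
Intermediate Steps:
B = -92 (B = Mul(Rational(1, 2), Mul(-8, Mul(69, Pow(3, -1)))) = Mul(Rational(1, 2), Mul(-8, Mul(69, Rational(1, 3)))) = Mul(Rational(1, 2), Mul(-8, 23)) = Mul(Rational(1, 2), -184) = -92)
Pow(Add(-28799, B), -1) = Pow(Add(-28799, -92), -1) = Pow(-28891, -1) = Rational(-1, 28891)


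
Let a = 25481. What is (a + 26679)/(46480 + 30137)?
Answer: 52160/76617 ≈ 0.68079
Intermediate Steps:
(a + 26679)/(46480 + 30137) = (25481 + 26679)/(46480 + 30137) = 52160/76617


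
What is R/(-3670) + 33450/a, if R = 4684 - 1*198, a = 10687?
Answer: 37409809/19610645 ≈ 1.9076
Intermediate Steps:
R = 4486 (R = 4684 - 198 = 4486)
R/(-3670) + 33450/a = 4486/(-3670) + 33450/10687 = 4486*(-1/3670) + 33450*(1/10687) = -2243/1835 + 33450/10687 = 37409809/19610645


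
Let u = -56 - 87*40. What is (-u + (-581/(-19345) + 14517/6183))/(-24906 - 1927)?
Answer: -47025095672/356610972495 ≈ -0.13187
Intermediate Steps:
u = -3536 (u = -56 - 3480 = -3536)
(-u + (-581/(-19345) + 14517/6183))/(-24906 - 1927) = (-1*(-3536) + (-581/(-19345) + 14517/6183))/(-24906 - 1927) = (3536 + (-581*(-1/19345) + 14517*(1/6183)))/(-26833) = (3536 + (581/19345 + 1613/687))*(-1/26833) = (3536 + 31602632/13290015)*(-1/26833) = (47025095672/13290015)*(-1/26833) = -47025095672/356610972495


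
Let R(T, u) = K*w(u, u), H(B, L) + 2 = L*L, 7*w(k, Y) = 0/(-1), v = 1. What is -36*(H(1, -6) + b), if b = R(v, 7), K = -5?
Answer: -1224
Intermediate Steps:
w(k, Y) = 0 (w(k, Y) = (0/(-1))/7 = (0*(-1))/7 = (⅐)*0 = 0)
H(B, L) = -2 + L² (H(B, L) = -2 + L*L = -2 + L²)
R(T, u) = 0 (R(T, u) = -5*0 = 0)
b = 0
-36*(H(1, -6) + b) = -36*((-2 + (-6)²) + 0) = -36*((-2 + 36) + 0) = -36*(34 + 0) = -36*34 = -1224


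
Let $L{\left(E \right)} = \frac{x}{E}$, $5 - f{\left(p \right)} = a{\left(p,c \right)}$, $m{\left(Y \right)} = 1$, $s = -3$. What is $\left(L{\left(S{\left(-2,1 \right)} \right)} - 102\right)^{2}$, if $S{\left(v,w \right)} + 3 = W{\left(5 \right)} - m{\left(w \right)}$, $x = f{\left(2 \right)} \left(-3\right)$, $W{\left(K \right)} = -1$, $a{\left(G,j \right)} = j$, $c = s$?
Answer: $\frac{236196}{25} \approx 9447.8$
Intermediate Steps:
$c = -3$
$f{\left(p \right)} = 8$ ($f{\left(p \right)} = 5 - -3 = 5 + 3 = 8$)
$x = -24$ ($x = 8 \left(-3\right) = -24$)
$S{\left(v,w \right)} = -5$ ($S{\left(v,w \right)} = -3 - 2 = -5$)
$L{\left(E \right)} = - \frac{24}{E}$
$\left(L{\left(S{\left(-2,1 \right)} \right)} - 102\right)^{2} = \left(- \frac{24}{-5} - 102\right)^{2} = \left(\left(-24\right) \left(- \frac{1}{5}\right) - 102\right)^{2} = \left(\frac{24}{5} - 102\right)^{2} = \left(- \frac{486}{5}\right)^{2} = \frac{236196}{25}$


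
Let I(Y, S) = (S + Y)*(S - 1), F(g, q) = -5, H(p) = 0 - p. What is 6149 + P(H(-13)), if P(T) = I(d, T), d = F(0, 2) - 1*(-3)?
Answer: 6281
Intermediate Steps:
H(p) = -p
d = -2 (d = -5 - 1*(-3) = -5 + 3 = -2)
I(Y, S) = (-1 + S)*(S + Y) (I(Y, S) = (S + Y)*(-1 + S) = (-1 + S)*(S + Y))
P(T) = 2 + T**2 - 3*T (P(T) = T**2 - T - 1*(-2) + T*(-2) = T**2 - T + 2 - 2*T = 2 + T**2 - 3*T)
6149 + P(H(-13)) = 6149 + (2 + (-1*(-13))**2 - (-3)*(-13)) = 6149 + (2 + 13**2 - 3*13) = 6149 + (2 + 169 - 39) = 6149 + 132 = 6281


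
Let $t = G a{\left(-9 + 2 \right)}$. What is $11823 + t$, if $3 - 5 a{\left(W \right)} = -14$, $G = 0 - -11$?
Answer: $\frac{59302}{5} \approx 11860.0$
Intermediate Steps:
$G = 11$ ($G = 0 + 11 = 11$)
$a{\left(W \right)} = \frac{17}{5}$ ($a{\left(W \right)} = \frac{3}{5} - - \frac{14}{5} = \frac{3}{5} + \frac{14}{5} = \frac{17}{5}$)
$t = \frac{187}{5}$ ($t = 11 \cdot \frac{17}{5} = \frac{187}{5} \approx 37.4$)
$11823 + t = 11823 + \frac{187}{5} = \frac{59302}{5}$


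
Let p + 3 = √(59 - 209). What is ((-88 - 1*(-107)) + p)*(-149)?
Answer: -2384 - 745*I*√6 ≈ -2384.0 - 1824.9*I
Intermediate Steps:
p = -3 + 5*I*√6 (p = -3 + √(59 - 209) = -3 + √(-150) = -3 + 5*I*√6 ≈ -3.0 + 12.247*I)
((-88 - 1*(-107)) + p)*(-149) = ((-88 - 1*(-107)) + (-3 + 5*I*√6))*(-149) = ((-88 + 107) + (-3 + 5*I*√6))*(-149) = (19 + (-3 + 5*I*√6))*(-149) = (16 + 5*I*√6)*(-149) = -2384 - 745*I*√6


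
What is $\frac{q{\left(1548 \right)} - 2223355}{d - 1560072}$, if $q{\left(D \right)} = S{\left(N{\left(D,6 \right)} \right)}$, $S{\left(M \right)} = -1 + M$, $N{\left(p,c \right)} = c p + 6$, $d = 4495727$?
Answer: $- \frac{2214062}{2935655} \approx -0.7542$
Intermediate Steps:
$N{\left(p,c \right)} = 6 + c p$
$q{\left(D \right)} = 5 + 6 D$ ($q{\left(D \right)} = -1 + \left(6 + 6 D\right) = 5 + 6 D$)
$\frac{q{\left(1548 \right)} - 2223355}{d - 1560072} = \frac{\left(5 + 6 \cdot 1548\right) - 2223355}{4495727 - 1560072} = \frac{\left(5 + 9288\right) - 2223355}{2935655} = \left(9293 - 2223355\right) \frac{1}{2935655} = \left(-2214062\right) \frac{1}{2935655} = - \frac{2214062}{2935655}$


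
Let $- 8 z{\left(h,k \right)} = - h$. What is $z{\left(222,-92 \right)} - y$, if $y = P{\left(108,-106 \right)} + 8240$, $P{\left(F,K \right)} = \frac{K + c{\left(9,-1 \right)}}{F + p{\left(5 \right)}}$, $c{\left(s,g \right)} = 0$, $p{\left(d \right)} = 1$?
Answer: $- \frac{3580117}{436} \approx -8211.3$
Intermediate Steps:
$P{\left(F,K \right)} = \frac{K}{1 + F}$ ($P{\left(F,K \right)} = \frac{K + 0}{F + 1} = \frac{K}{1 + F}$)
$z{\left(h,k \right)} = \frac{h}{8}$ ($z{\left(h,k \right)} = - \frac{\left(-1\right) h}{8} = \frac{h}{8}$)
$y = \frac{898054}{109}$ ($y = - \frac{106}{1 + 108} + 8240 = - \frac{106}{109} + 8240 = \frac{898054}{109} \approx 8239.0$)
$z{\left(222,-92 \right)} - y = \frac{1}{8} \cdot 222 - \frac{898054}{109} = \frac{111}{4} - \frac{898054}{109} = - \frac{3580117}{436}$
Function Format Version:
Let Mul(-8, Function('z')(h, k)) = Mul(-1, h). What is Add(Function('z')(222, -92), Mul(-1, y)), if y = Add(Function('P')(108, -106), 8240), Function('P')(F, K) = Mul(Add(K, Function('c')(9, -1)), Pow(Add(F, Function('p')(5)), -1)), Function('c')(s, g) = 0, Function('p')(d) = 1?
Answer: Rational(-3580117, 436) ≈ -8211.3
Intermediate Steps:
Function('P')(F, K) = Mul(K, Pow(Add(1, F), -1)) (Function('P')(F, K) = Mul(Add(K, 0), Pow(Add(F, 1), -1)) = Mul(K, Pow(Add(1, F), -1)))
Function('z')(h, k) = Mul(Rational(1, 8), h) (Function('z')(h, k) = Mul(Rational(-1, 8), Mul(-1, h)) = Mul(Rational(1, 8), h))
y = Rational(898054, 109) (y = Add(Mul(-106, Pow(Add(1, 108), -1)), 8240) = Add(Mul(-106, Pow(109, -1)), 8240) = Add(Mul(-106, Rational(1, 109)), 8240) = Add(Rational(-106, 109), 8240) = Rational(898054, 109) ≈ 8239.0)
Add(Function('z')(222, -92), Mul(-1, y)) = Add(Mul(Rational(1, 8), 222), Mul(-1, Rational(898054, 109))) = Add(Rational(111, 4), Rational(-898054, 109)) = Rational(-3580117, 436)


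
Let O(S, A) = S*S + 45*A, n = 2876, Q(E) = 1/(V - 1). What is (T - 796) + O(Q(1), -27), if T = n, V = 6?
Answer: 21626/25 ≈ 865.04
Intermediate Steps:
Q(E) = ⅕ (Q(E) = 1/(6 - 1) = 1/5 = ⅕)
T = 2876
O(S, A) = S² + 45*A
(T - 796) + O(Q(1), -27) = (2876 - 796) + ((⅕)² + 45*(-27)) = 2080 + (1/25 - 1215) = 2080 - 30374/25 = 21626/25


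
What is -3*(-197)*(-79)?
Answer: -46689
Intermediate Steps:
-3*(-197)*(-79) = 591*(-79) = -46689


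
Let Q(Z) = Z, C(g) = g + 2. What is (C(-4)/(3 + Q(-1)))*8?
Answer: -8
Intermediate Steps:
C(g) = 2 + g
(C(-4)/(3 + Q(-1)))*8 = ((2 - 4)/(3 - 1))*8 = -2/2*8 = -2*½*8 = -1*8 = -8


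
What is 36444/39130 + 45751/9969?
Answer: 1076773433/195043485 ≈ 5.5207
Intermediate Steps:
36444/39130 + 45751/9969 = 36444*(1/39130) + 45751*(1/9969) = 18222/19565 + 45751/9969 = 1076773433/195043485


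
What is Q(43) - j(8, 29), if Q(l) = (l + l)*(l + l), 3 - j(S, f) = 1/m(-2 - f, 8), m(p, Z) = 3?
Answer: 22180/3 ≈ 7393.3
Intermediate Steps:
j(S, f) = 8/3 (j(S, f) = 3 - 1/3 = 3 - 1*⅓ = 3 - ⅓ = 8/3)
Q(l) = 4*l² (Q(l) = (2*l)*(2*l) = 4*l²)
Q(43) - j(8, 29) = 4*43² - 1*8/3 = 4*1849 - 8/3 = 7396 - 8/3 = 22180/3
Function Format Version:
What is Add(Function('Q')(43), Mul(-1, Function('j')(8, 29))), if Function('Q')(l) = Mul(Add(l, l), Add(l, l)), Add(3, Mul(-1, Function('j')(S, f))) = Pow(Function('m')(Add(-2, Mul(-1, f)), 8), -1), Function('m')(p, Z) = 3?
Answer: Rational(22180, 3) ≈ 7393.3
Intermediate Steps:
Function('j')(S, f) = Rational(8, 3) (Function('j')(S, f) = Add(3, Mul(-1, Pow(3, -1))) = Add(3, Mul(-1, Rational(1, 3))) = Add(3, Rational(-1, 3)) = Rational(8, 3))
Function('Q')(l) = Mul(4, Pow(l, 2)) (Function('Q')(l) = Mul(Mul(2, l), Mul(2, l)) = Mul(4, Pow(l, 2)))
Add(Function('Q')(43), Mul(-1, Function('j')(8, 29))) = Add(Mul(4, Pow(43, 2)), Mul(-1, Rational(8, 3))) = Add(Mul(4, 1849), Rational(-8, 3)) = Add(7396, Rational(-8, 3)) = Rational(22180, 3)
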